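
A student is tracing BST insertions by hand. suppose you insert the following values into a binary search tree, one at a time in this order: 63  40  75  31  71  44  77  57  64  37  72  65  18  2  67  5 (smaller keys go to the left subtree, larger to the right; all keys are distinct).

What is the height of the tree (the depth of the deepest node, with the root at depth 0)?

5

Insert 63: tree is empty, so 63 becomes the root.
Insert 40: 40 < 63 → go left. Place as left child of 63.
Insert 75: 75 > 63 → go right. Place as right child of 63.
Insert 31: 31 < 63 → go left; 31 < 40 → go left. Place as left child of 40.
Insert 71: 71 > 63 → go right; 71 < 75 → go left. Place as left child of 75.
Insert 44: 44 < 63 → go left; 44 > 40 → go right. Place as right child of 40.
Insert 77: 77 > 63 → go right; 77 > 75 → go right. Place as right child of 75.
Insert 57: 57 < 63 → go left; 57 > 40 → go right; 57 > 44 → go right. Place as right child of 44.
Insert 64: 64 > 63 → go right; 64 < 75 → go left; 64 < 71 → go left. Place as left child of 71.
Insert 37: 37 < 63 → go left; 37 < 40 → go left; 37 > 31 → go right. Place as right child of 31.
Insert 72: 72 > 63 → go right; 72 < 75 → go left; 72 > 71 → go right. Place as right child of 71.
Insert 65: 65 > 63 → go right; 65 < 75 → go left; 65 < 71 → go left; 65 > 64 → go right. Place as right child of 64.
Insert 18: 18 < 63 → go left; 18 < 40 → go left; 18 < 31 → go left. Place as left child of 31.
Insert 2: 2 < 63 → go left; 2 < 40 → go left; 2 < 31 → go left; 2 < 18 → go left. Place as left child of 18.
Insert 67: 67 > 63 → go right; 67 < 75 → go left; 67 < 71 → go left; 67 > 64 → go right; 67 > 65 → go right. Place as right child of 65.
Insert 5: 5 < 63 → go left; 5 < 40 → go left; 5 < 31 → go left; 5 < 18 → go left; 5 > 2 → go right. Place as right child of 2.

The deepest node is 67 at depth 5.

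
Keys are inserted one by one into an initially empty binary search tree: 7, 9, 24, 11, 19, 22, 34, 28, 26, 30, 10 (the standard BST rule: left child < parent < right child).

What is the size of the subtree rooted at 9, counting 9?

10

Resulting structure (node: left, right):
  7: L=–, R=9
  9: L=–, R=24
  24: L=11, R=34
  11: L=10, R=19
  19: L=–, R=22
  22: L=–, R=–
  34: L=28, R=–
  28: L=26, R=30
  26: L=–, R=–
  30: L=–, R=–
  10: L=–, R=–

Subtree rooted at 9 contains: 9, 24, 11, 10, 19, 22, 34, 28, 26, 30 — 10 nodes.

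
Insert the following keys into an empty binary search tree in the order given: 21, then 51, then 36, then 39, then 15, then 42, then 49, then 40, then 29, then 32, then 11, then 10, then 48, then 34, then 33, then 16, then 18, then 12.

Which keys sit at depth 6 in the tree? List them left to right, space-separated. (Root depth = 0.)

33 48

21: root
51: right child of 21 (depth 1)
36: left child of 51 (depth 2)
39: right child of 36 (depth 3)
15: left child of 21 (depth 1)
42: right child of 39 (depth 4)
49: right child of 42 (depth 5)
40: left child of 42 (depth 5)
29: left child of 36 (depth 3)
32: right child of 29 (depth 4)
11: left child of 15 (depth 2)
10: left child of 11 (depth 3)
48: left child of 49 (depth 6)
34: right child of 32 (depth 5)
33: left child of 34 (depth 6)
16: right child of 15 (depth 2)
18: right child of 16 (depth 3)
12: right child of 11 (depth 3)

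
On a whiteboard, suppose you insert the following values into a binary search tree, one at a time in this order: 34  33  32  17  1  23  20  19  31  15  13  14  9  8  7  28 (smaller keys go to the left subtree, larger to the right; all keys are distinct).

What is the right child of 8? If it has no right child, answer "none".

Insert 34: tree is empty, so 34 becomes the root.
Insert 33: 33 < 34 → go left. Place as left child of 34.
Insert 32: 32 < 34 → go left; 32 < 33 → go left. Place as left child of 33.
Insert 17: 17 < 34 → go left; 17 < 33 → go left; 17 < 32 → go left. Place as left child of 32.
Insert 1: 1 < 34 → go left; 1 < 33 → go left; 1 < 32 → go left; 1 < 17 → go left. Place as left child of 17.
Insert 23: 23 < 34 → go left; 23 < 33 → go left; 23 < 32 → go left; 23 > 17 → go right. Place as right child of 17.
Insert 20: 20 < 34 → go left; 20 < 33 → go left; 20 < 32 → go left; 20 > 17 → go right; 20 < 23 → go left. Place as left child of 23.
Insert 19: 19 < 34 → go left; 19 < 33 → go left; 19 < 32 → go left; 19 > 17 → go right; 19 < 23 → go left; 19 < 20 → go left. Place as left child of 20.
Insert 31: 31 < 34 → go left; 31 < 33 → go left; 31 < 32 → go left; 31 > 17 → go right; 31 > 23 → go right. Place as right child of 23.
Insert 15: 15 < 34 → go left; 15 < 33 → go left; 15 < 32 → go left; 15 < 17 → go left; 15 > 1 → go right. Place as right child of 1.
Insert 13: 13 < 34 → go left; 13 < 33 → go left; 13 < 32 → go left; 13 < 17 → go left; 13 > 1 → go right; 13 < 15 → go left. Place as left child of 15.
Insert 14: 14 < 34 → go left; 14 < 33 → go left; 14 < 32 → go left; 14 < 17 → go left; 14 > 1 → go right; 14 < 15 → go left; 14 > 13 → go right. Place as right child of 13.
Insert 9: 9 < 34 → go left; 9 < 33 → go left; 9 < 32 → go left; 9 < 17 → go left; 9 > 1 → go right; 9 < 15 → go left; 9 < 13 → go left. Place as left child of 13.
Insert 8: 8 < 34 → go left; 8 < 33 → go left; 8 < 32 → go left; 8 < 17 → go left; 8 > 1 → go right; 8 < 15 → go left; 8 < 13 → go left; 8 < 9 → go left. Place as left child of 9.
Insert 7: 7 < 34 → go left; 7 < 33 → go left; 7 < 32 → go left; 7 < 17 → go left; 7 > 1 → go right; 7 < 15 → go left; 7 < 13 → go left; 7 < 9 → go left; 7 < 8 → go left. Place as left child of 8.
Insert 28: 28 < 34 → go left; 28 < 33 → go left; 28 < 32 → go left; 28 > 17 → go right; 28 > 23 → go right; 28 < 31 → go left. Place as left child of 31.

none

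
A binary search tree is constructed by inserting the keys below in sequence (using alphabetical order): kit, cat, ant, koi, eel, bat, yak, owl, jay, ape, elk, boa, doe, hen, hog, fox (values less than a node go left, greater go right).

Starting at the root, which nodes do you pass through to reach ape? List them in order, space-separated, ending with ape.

kit cat ant bat ape

kit: root
cat: left child of kit (depth 1)
ant: left child of cat (depth 2)
koi: right child of kit (depth 1)
eel: right child of cat (depth 2)
bat: right child of ant (depth 3)
yak: right child of koi (depth 2)
owl: left child of yak (depth 3)
jay: right child of eel (depth 3)
ape: left child of bat (depth 4)
elk: left child of jay (depth 4)
boa: right child of bat (depth 4)
doe: left child of eel (depth 3)
hen: right child of elk (depth 5)
hog: right child of hen (depth 6)
fox: left child of hen (depth 6)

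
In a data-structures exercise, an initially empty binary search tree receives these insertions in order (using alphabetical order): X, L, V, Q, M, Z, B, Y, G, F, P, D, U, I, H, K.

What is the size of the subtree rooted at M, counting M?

Resulting structure (node: left, right):
  X: L=L, R=Z
  L: L=B, R=V
  V: L=Q, R=–
  Q: L=M, R=U
  M: L=–, R=P
  Z: L=Y, R=–
  B: L=–, R=G
  Y: L=–, R=–
  G: L=F, R=I
  F: L=D, R=–
  P: L=–, R=–
  D: L=–, R=–
  U: L=–, R=–
  I: L=H, R=K
  H: L=–, R=–
  K: L=–, R=–

Subtree rooted at M contains: M, P — 2 nodes.

2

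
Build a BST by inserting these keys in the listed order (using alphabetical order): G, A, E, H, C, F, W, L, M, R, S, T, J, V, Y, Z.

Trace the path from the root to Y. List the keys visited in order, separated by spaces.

G H W Y

Insert G: tree is empty, so G becomes the root.
Insert A: A < G → go left. Place as left child of G.
Insert E: E < G → go left; E > A → go right. Place as right child of A.
Insert H: H > G → go right. Place as right child of G.
Insert C: C < G → go left; C > A → go right; C < E → go left. Place as left child of E.
Insert F: F < G → go left; F > A → go right; F > E → go right. Place as right child of E.
Insert W: W > G → go right; W > H → go right. Place as right child of H.
Insert L: L > G → go right; L > H → go right; L < W → go left. Place as left child of W.
Insert M: M > G → go right; M > H → go right; M < W → go left; M > L → go right. Place as right child of L.
Insert R: R > G → go right; R > H → go right; R < W → go left; R > L → go right; R > M → go right. Place as right child of M.
Insert S: S > G → go right; S > H → go right; S < W → go left; S > L → go right; S > M → go right; S > R → go right. Place as right child of R.
Insert T: T > G → go right; T > H → go right; T < W → go left; T > L → go right; T > M → go right; T > R → go right; T > S → go right. Place as right child of S.
Insert J: J > G → go right; J > H → go right; J < W → go left; J < L → go left. Place as left child of L.
Insert V: V > G → go right; V > H → go right; V < W → go left; V > L → go right; V > M → go right; V > R → go right; V > S → go right; V > T → go right. Place as right child of T.
Insert Y: Y > G → go right; Y > H → go right; Y > W → go right. Place as right child of W.
Insert Z: Z > G → go right; Z > H → go right; Z > W → go right; Z > Y → go right. Place as right child of Y.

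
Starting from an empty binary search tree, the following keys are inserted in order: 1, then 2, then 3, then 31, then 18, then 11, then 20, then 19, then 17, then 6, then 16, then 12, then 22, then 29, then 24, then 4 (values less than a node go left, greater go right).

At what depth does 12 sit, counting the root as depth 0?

Resulting structure (node: left, right):
  1: L=–, R=2
  2: L=–, R=3
  3: L=–, R=31
  31: L=18, R=–
  18: L=11, R=20
  11: L=6, R=17
  20: L=19, R=22
  19: L=–, R=–
  17: L=16, R=–
  6: L=4, R=–
  16: L=12, R=–
  12: L=–, R=–
  22: L=–, R=29
  29: L=24, R=–
  24: L=–, R=–
  4: L=–, R=–

Path to 12: 1 → 2 → 3 → 31 → 18 → 11 → 17 → 16 → 12, which is 8 edges.

8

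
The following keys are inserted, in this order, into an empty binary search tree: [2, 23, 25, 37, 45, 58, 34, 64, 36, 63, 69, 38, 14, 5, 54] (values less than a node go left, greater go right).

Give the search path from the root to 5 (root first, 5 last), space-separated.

Insert 2: tree is empty, so 2 becomes the root.
Insert 23: 23 > 2 → go right. Place as right child of 2.
Insert 25: 25 > 2 → go right; 25 > 23 → go right. Place as right child of 23.
Insert 37: 37 > 2 → go right; 37 > 23 → go right; 37 > 25 → go right. Place as right child of 25.
Insert 45: 45 > 2 → go right; 45 > 23 → go right; 45 > 25 → go right; 45 > 37 → go right. Place as right child of 37.
Insert 58: 58 > 2 → go right; 58 > 23 → go right; 58 > 25 → go right; 58 > 37 → go right; 58 > 45 → go right. Place as right child of 45.
Insert 34: 34 > 2 → go right; 34 > 23 → go right; 34 > 25 → go right; 34 < 37 → go left. Place as left child of 37.
Insert 64: 64 > 2 → go right; 64 > 23 → go right; 64 > 25 → go right; 64 > 37 → go right; 64 > 45 → go right; 64 > 58 → go right. Place as right child of 58.
Insert 36: 36 > 2 → go right; 36 > 23 → go right; 36 > 25 → go right; 36 < 37 → go left; 36 > 34 → go right. Place as right child of 34.
Insert 63: 63 > 2 → go right; 63 > 23 → go right; 63 > 25 → go right; 63 > 37 → go right; 63 > 45 → go right; 63 > 58 → go right; 63 < 64 → go left. Place as left child of 64.
Insert 69: 69 > 2 → go right; 69 > 23 → go right; 69 > 25 → go right; 69 > 37 → go right; 69 > 45 → go right; 69 > 58 → go right; 69 > 64 → go right. Place as right child of 64.
Insert 38: 38 > 2 → go right; 38 > 23 → go right; 38 > 25 → go right; 38 > 37 → go right; 38 < 45 → go left. Place as left child of 45.
Insert 14: 14 > 2 → go right; 14 < 23 → go left. Place as left child of 23.
Insert 5: 5 > 2 → go right; 5 < 23 → go left; 5 < 14 → go left. Place as left child of 14.
Insert 54: 54 > 2 → go right; 54 > 23 → go right; 54 > 25 → go right; 54 > 37 → go right; 54 > 45 → go right; 54 < 58 → go left. Place as left child of 58.

2 23 14 5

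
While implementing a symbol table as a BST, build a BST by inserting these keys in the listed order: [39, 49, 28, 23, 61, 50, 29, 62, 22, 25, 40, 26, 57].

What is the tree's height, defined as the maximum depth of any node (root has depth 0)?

4

Resulting structure (node: left, right):
  39: L=28, R=49
  49: L=40, R=61
  28: L=23, R=29
  23: L=22, R=25
  61: L=50, R=62
  50: L=–, R=57
  29: L=–, R=–
  62: L=–, R=–
  22: L=–, R=–
  25: L=–, R=26
  40: L=–, R=–
  26: L=–, R=–
  57: L=–, R=–

The deepest node is 26 at depth 4.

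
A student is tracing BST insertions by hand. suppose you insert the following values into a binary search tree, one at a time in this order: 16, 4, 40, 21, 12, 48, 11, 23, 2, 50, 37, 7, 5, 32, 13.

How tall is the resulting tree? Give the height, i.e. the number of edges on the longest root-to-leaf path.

16: root
4: left child of 16 (depth 1)
40: right child of 16 (depth 1)
21: left child of 40 (depth 2)
12: right child of 4 (depth 2)
48: right child of 40 (depth 2)
11: left child of 12 (depth 3)
23: right child of 21 (depth 3)
2: left child of 4 (depth 2)
50: right child of 48 (depth 3)
37: right child of 23 (depth 4)
7: left child of 11 (depth 4)
5: left child of 7 (depth 5)
32: left child of 37 (depth 5)
13: right child of 12 (depth 3)

The deepest node is 5 at depth 5.

5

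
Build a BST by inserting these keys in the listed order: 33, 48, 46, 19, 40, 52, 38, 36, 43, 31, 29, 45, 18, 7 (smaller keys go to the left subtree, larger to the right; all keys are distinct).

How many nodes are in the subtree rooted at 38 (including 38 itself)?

Insert 33: tree is empty, so 33 becomes the root.
Insert 48: 48 > 33 → go right. Place as right child of 33.
Insert 46: 46 > 33 → go right; 46 < 48 → go left. Place as left child of 48.
Insert 19: 19 < 33 → go left. Place as left child of 33.
Insert 40: 40 > 33 → go right; 40 < 48 → go left; 40 < 46 → go left. Place as left child of 46.
Insert 52: 52 > 33 → go right; 52 > 48 → go right. Place as right child of 48.
Insert 38: 38 > 33 → go right; 38 < 48 → go left; 38 < 46 → go left; 38 < 40 → go left. Place as left child of 40.
Insert 36: 36 > 33 → go right; 36 < 48 → go left; 36 < 46 → go left; 36 < 40 → go left; 36 < 38 → go left. Place as left child of 38.
Insert 43: 43 > 33 → go right; 43 < 48 → go left; 43 < 46 → go left; 43 > 40 → go right. Place as right child of 40.
Insert 31: 31 < 33 → go left; 31 > 19 → go right. Place as right child of 19.
Insert 29: 29 < 33 → go left; 29 > 19 → go right; 29 < 31 → go left. Place as left child of 31.
Insert 45: 45 > 33 → go right; 45 < 48 → go left; 45 < 46 → go left; 45 > 40 → go right; 45 > 43 → go right. Place as right child of 43.
Insert 18: 18 < 33 → go left; 18 < 19 → go left. Place as left child of 19.
Insert 7: 7 < 33 → go left; 7 < 19 → go left; 7 < 18 → go left. Place as left child of 18.

Subtree rooted at 38 contains: 38, 36 — 2 nodes.

2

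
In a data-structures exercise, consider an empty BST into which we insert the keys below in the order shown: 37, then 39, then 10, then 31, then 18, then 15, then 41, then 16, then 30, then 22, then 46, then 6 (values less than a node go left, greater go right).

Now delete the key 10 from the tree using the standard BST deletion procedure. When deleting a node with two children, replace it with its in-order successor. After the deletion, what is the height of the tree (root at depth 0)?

37: root
39: right child of 37 (depth 1)
10: left child of 37 (depth 1)
31: right child of 10 (depth 2)
18: left child of 31 (depth 3)
15: left child of 18 (depth 4)
41: right child of 39 (depth 2)
16: right child of 15 (depth 5)
30: right child of 18 (depth 4)
22: left child of 30 (depth 5)
46: right child of 41 (depth 3)
6: left child of 10 (depth 2)

Delete 10 (two children — replace with in-order successor).
After deletion, deepest node is 22 at depth 5.

5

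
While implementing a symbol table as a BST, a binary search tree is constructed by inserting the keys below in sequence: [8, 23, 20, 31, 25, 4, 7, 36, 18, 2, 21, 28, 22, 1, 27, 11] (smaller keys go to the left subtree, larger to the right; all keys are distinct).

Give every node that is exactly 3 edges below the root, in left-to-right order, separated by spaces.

1 18 21 25 36

Insert 8: tree is empty, so 8 becomes the root.
Insert 23: 23 > 8 → go right. Place as right child of 8.
Insert 20: 20 > 8 → go right; 20 < 23 → go left. Place as left child of 23.
Insert 31: 31 > 8 → go right; 31 > 23 → go right. Place as right child of 23.
Insert 25: 25 > 8 → go right; 25 > 23 → go right; 25 < 31 → go left. Place as left child of 31.
Insert 4: 4 < 8 → go left. Place as left child of 8.
Insert 7: 7 < 8 → go left; 7 > 4 → go right. Place as right child of 4.
Insert 36: 36 > 8 → go right; 36 > 23 → go right; 36 > 31 → go right. Place as right child of 31.
Insert 18: 18 > 8 → go right; 18 < 23 → go left; 18 < 20 → go left. Place as left child of 20.
Insert 2: 2 < 8 → go left; 2 < 4 → go left. Place as left child of 4.
Insert 21: 21 > 8 → go right; 21 < 23 → go left; 21 > 20 → go right. Place as right child of 20.
Insert 28: 28 > 8 → go right; 28 > 23 → go right; 28 < 31 → go left; 28 > 25 → go right. Place as right child of 25.
Insert 22: 22 > 8 → go right; 22 < 23 → go left; 22 > 20 → go right; 22 > 21 → go right. Place as right child of 21.
Insert 1: 1 < 8 → go left; 1 < 4 → go left; 1 < 2 → go left. Place as left child of 2.
Insert 27: 27 > 8 → go right; 27 > 23 → go right; 27 < 31 → go left; 27 > 25 → go right; 27 < 28 → go left. Place as left child of 28.
Insert 11: 11 > 8 → go right; 11 < 23 → go left; 11 < 20 → go left; 11 < 18 → go left. Place as left child of 18.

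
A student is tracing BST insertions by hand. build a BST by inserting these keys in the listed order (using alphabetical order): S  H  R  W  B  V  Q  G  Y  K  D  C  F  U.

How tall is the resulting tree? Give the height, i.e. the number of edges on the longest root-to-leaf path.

5

S: root
H: left child of S (depth 1)
R: right child of H (depth 2)
W: right child of S (depth 1)
B: left child of H (depth 2)
V: left child of W (depth 2)
Q: left child of R (depth 3)
G: right child of B (depth 3)
Y: right child of W (depth 2)
K: left child of Q (depth 4)
D: left child of G (depth 4)
C: left child of D (depth 5)
F: right child of D (depth 5)
U: left child of V (depth 3)

The deepest node is C at depth 5.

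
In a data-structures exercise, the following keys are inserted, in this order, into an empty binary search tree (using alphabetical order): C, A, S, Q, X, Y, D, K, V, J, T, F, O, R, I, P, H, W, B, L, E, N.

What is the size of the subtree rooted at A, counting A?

C: root
A: left child of C (depth 1)
S: right child of C (depth 1)
Q: left child of S (depth 2)
X: right child of S (depth 2)
Y: right child of X (depth 3)
D: left child of Q (depth 3)
K: right child of D (depth 4)
V: left child of X (depth 3)
J: left child of K (depth 5)
T: left child of V (depth 4)
F: left child of J (depth 6)
O: right child of K (depth 5)
R: right child of Q (depth 3)
I: right child of F (depth 7)
P: right child of O (depth 6)
H: left child of I (depth 8)
W: right child of V (depth 4)
B: right child of A (depth 2)
L: left child of O (depth 6)
E: left child of F (depth 7)
N: right child of L (depth 7)

Subtree rooted at A contains: A, B — 2 nodes.

2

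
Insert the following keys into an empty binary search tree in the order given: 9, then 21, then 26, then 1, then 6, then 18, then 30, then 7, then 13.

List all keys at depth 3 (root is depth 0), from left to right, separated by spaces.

Resulting structure (node: left, right):
  9: L=1, R=21
  21: L=18, R=26
  26: L=–, R=30
  1: L=–, R=6
  6: L=–, R=7
  18: L=13, R=–
  30: L=–, R=–
  7: L=–, R=–
  13: L=–, R=–

7 13 30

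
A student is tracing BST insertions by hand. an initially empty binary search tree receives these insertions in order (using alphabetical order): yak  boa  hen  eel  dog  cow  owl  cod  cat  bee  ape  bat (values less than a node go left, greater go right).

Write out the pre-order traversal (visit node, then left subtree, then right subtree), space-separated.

yak boa bee ape bat hen eel dog cow cod cat owl

yak: root
boa: left child of yak (depth 1)
hen: right child of boa (depth 2)
eel: left child of hen (depth 3)
dog: left child of eel (depth 4)
cow: left child of dog (depth 5)
owl: right child of hen (depth 3)
cod: left child of cow (depth 6)
cat: left child of cod (depth 7)
bee: left child of boa (depth 2)
ape: left child of bee (depth 3)
bat: right child of ape (depth 4)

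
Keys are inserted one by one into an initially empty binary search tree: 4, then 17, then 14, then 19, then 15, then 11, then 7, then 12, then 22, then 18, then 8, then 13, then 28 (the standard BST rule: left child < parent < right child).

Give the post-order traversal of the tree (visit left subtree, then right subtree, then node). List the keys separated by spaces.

4: root
17: right child of 4 (depth 1)
14: left child of 17 (depth 2)
19: right child of 17 (depth 2)
15: right child of 14 (depth 3)
11: left child of 14 (depth 3)
7: left child of 11 (depth 4)
12: right child of 11 (depth 4)
22: right child of 19 (depth 3)
18: left child of 19 (depth 3)
8: right child of 7 (depth 5)
13: right child of 12 (depth 5)
28: right child of 22 (depth 4)

8 7 13 12 11 15 14 18 28 22 19 17 4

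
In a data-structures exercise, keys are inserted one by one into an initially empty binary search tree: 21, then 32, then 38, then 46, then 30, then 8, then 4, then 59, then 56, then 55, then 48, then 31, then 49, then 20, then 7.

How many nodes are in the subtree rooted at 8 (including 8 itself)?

21: root
32: right child of 21 (depth 1)
38: right child of 32 (depth 2)
46: right child of 38 (depth 3)
30: left child of 32 (depth 2)
8: left child of 21 (depth 1)
4: left child of 8 (depth 2)
59: right child of 46 (depth 4)
56: left child of 59 (depth 5)
55: left child of 56 (depth 6)
48: left child of 55 (depth 7)
31: right child of 30 (depth 3)
49: right child of 48 (depth 8)
20: right child of 8 (depth 2)
7: right child of 4 (depth 3)

Subtree rooted at 8 contains: 8, 4, 7, 20 — 4 nodes.

4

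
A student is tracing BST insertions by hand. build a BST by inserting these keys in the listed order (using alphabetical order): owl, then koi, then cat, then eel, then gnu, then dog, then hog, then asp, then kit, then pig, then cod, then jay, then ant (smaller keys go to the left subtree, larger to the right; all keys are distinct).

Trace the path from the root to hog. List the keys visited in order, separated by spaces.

owl: root
koi: left child of owl (depth 1)
cat: left child of koi (depth 2)
eel: right child of cat (depth 3)
gnu: right child of eel (depth 4)
dog: left child of eel (depth 4)
hog: right child of gnu (depth 5)
asp: left child of cat (depth 3)
kit: right child of hog (depth 6)
pig: right child of owl (depth 1)
cod: left child of dog (depth 5)
jay: left child of kit (depth 7)
ant: left child of asp (depth 4)

owl koi cat eel gnu hog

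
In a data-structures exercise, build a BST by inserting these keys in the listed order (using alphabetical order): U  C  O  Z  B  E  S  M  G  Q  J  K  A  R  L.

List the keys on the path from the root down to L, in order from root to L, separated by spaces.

U C O E M G J K L

U: root
C: left child of U (depth 1)
O: right child of C (depth 2)
Z: right child of U (depth 1)
B: left child of C (depth 2)
E: left child of O (depth 3)
S: right child of O (depth 3)
M: right child of E (depth 4)
G: left child of M (depth 5)
Q: left child of S (depth 4)
J: right child of G (depth 6)
K: right child of J (depth 7)
A: left child of B (depth 3)
R: right child of Q (depth 5)
L: right child of K (depth 8)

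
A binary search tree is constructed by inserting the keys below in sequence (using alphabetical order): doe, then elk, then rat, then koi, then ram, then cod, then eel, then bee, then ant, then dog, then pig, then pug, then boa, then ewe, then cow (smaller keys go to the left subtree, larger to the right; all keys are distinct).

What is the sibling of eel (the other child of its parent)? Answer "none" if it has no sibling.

doe: root
elk: right child of doe (depth 1)
rat: right child of elk (depth 2)
koi: left child of rat (depth 3)
ram: right child of koi (depth 4)
cod: left child of doe (depth 1)
eel: left child of elk (depth 2)
bee: left child of cod (depth 2)
ant: left child of bee (depth 3)
dog: left child of eel (depth 3)
pig: left child of ram (depth 5)
pug: right child of pig (depth 6)
boa: right child of bee (depth 3)
ewe: left child of koi (depth 4)
cow: right child of cod (depth 2)

eel's parent is elk; the other child of elk is rat.

rat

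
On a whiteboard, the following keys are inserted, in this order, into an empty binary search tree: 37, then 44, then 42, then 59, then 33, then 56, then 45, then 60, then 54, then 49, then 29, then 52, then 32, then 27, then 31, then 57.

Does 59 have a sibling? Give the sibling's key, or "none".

42

37: root
44: right child of 37 (depth 1)
42: left child of 44 (depth 2)
59: right child of 44 (depth 2)
33: left child of 37 (depth 1)
56: left child of 59 (depth 3)
45: left child of 56 (depth 4)
60: right child of 59 (depth 3)
54: right child of 45 (depth 5)
49: left child of 54 (depth 6)
29: left child of 33 (depth 2)
52: right child of 49 (depth 7)
32: right child of 29 (depth 3)
27: left child of 29 (depth 3)
31: left child of 32 (depth 4)
57: right child of 56 (depth 4)

59's parent is 44; the other child of 44 is 42.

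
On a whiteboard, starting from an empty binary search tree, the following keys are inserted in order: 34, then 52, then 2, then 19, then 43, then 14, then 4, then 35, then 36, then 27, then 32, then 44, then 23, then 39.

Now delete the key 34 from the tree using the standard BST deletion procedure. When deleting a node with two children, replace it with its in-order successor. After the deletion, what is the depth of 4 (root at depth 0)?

4

34: root
52: right child of 34 (depth 1)
2: left child of 34 (depth 1)
19: right child of 2 (depth 2)
43: left child of 52 (depth 2)
14: left child of 19 (depth 3)
4: left child of 14 (depth 4)
35: left child of 43 (depth 3)
36: right child of 35 (depth 4)
27: right child of 19 (depth 3)
32: right child of 27 (depth 4)
44: right child of 43 (depth 3)
23: left child of 27 (depth 4)
39: right child of 36 (depth 5)

Delete 34 (two children — replace with in-order successor).
After deletion, path to 4: 35 → 2 → 19 → 14 → 4.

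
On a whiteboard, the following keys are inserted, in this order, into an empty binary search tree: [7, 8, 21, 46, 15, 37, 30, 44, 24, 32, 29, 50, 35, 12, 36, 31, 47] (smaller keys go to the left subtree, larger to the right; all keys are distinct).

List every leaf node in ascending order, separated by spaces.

Insert 7: tree is empty, so 7 becomes the root.
Insert 8: 8 > 7 → go right. Place as right child of 7.
Insert 21: 21 > 7 → go right; 21 > 8 → go right. Place as right child of 8.
Insert 46: 46 > 7 → go right; 46 > 8 → go right; 46 > 21 → go right. Place as right child of 21.
Insert 15: 15 > 7 → go right; 15 > 8 → go right; 15 < 21 → go left. Place as left child of 21.
Insert 37: 37 > 7 → go right; 37 > 8 → go right; 37 > 21 → go right; 37 < 46 → go left. Place as left child of 46.
Insert 30: 30 > 7 → go right; 30 > 8 → go right; 30 > 21 → go right; 30 < 46 → go left; 30 < 37 → go left. Place as left child of 37.
Insert 44: 44 > 7 → go right; 44 > 8 → go right; 44 > 21 → go right; 44 < 46 → go left; 44 > 37 → go right. Place as right child of 37.
Insert 24: 24 > 7 → go right; 24 > 8 → go right; 24 > 21 → go right; 24 < 46 → go left; 24 < 37 → go left; 24 < 30 → go left. Place as left child of 30.
Insert 32: 32 > 7 → go right; 32 > 8 → go right; 32 > 21 → go right; 32 < 46 → go left; 32 < 37 → go left; 32 > 30 → go right. Place as right child of 30.
Insert 29: 29 > 7 → go right; 29 > 8 → go right; 29 > 21 → go right; 29 < 46 → go left; 29 < 37 → go left; 29 < 30 → go left; 29 > 24 → go right. Place as right child of 24.
Insert 50: 50 > 7 → go right; 50 > 8 → go right; 50 > 21 → go right; 50 > 46 → go right. Place as right child of 46.
Insert 35: 35 > 7 → go right; 35 > 8 → go right; 35 > 21 → go right; 35 < 46 → go left; 35 < 37 → go left; 35 > 30 → go right; 35 > 32 → go right. Place as right child of 32.
Insert 12: 12 > 7 → go right; 12 > 8 → go right; 12 < 21 → go left; 12 < 15 → go left. Place as left child of 15.
Insert 36: 36 > 7 → go right; 36 > 8 → go right; 36 > 21 → go right; 36 < 46 → go left; 36 < 37 → go left; 36 > 30 → go right; 36 > 32 → go right; 36 > 35 → go right. Place as right child of 35.
Insert 31: 31 > 7 → go right; 31 > 8 → go right; 31 > 21 → go right; 31 < 46 → go left; 31 < 37 → go left; 31 > 30 → go right; 31 < 32 → go left. Place as left child of 32.
Insert 47: 47 > 7 → go right; 47 > 8 → go right; 47 > 21 → go right; 47 > 46 → go right; 47 < 50 → go left. Place as left child of 50.

12 29 31 36 44 47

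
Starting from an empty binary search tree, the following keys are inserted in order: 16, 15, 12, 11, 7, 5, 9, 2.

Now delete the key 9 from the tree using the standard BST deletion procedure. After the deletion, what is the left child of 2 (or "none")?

Insert 16: tree is empty, so 16 becomes the root.
Insert 15: 15 < 16 → go left. Place as left child of 16.
Insert 12: 12 < 16 → go left; 12 < 15 → go left. Place as left child of 15.
Insert 11: 11 < 16 → go left; 11 < 15 → go left; 11 < 12 → go left. Place as left child of 12.
Insert 7: 7 < 16 → go left; 7 < 15 → go left; 7 < 12 → go left; 7 < 11 → go left. Place as left child of 11.
Insert 5: 5 < 16 → go left; 5 < 15 → go left; 5 < 12 → go left; 5 < 11 → go left; 5 < 7 → go left. Place as left child of 7.
Insert 9: 9 < 16 → go left; 9 < 15 → go left; 9 < 12 → go left; 9 < 11 → go left; 9 > 7 → go right. Place as right child of 7.
Insert 2: 2 < 16 → go left; 2 < 15 → go left; 2 < 12 → go left; 2 < 11 → go left; 2 < 7 → go left; 2 < 5 → go left. Place as left child of 5.

Delete 9 (at most one child — splice it out).
After deletion, 2's left child: none.

none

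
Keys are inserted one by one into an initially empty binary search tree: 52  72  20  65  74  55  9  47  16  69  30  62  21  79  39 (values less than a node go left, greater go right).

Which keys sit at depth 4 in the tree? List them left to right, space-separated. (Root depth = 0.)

Resulting structure (node: left, right):
  52: L=20, R=72
  72: L=65, R=74
  20: L=9, R=47
  65: L=55, R=69
  74: L=–, R=79
  55: L=–, R=62
  9: L=–, R=16
  47: L=30, R=–
  16: L=–, R=–
  69: L=–, R=–
  30: L=21, R=39
  62: L=–, R=–
  21: L=–, R=–
  79: L=–, R=–
  39: L=–, R=–

21 39 62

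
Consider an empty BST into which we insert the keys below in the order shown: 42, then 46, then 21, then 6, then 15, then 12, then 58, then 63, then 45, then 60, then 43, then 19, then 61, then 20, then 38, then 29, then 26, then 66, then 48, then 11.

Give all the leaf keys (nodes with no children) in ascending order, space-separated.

11 20 26 43 48 61 66

42: root
46: right child of 42 (depth 1)
21: left child of 42 (depth 1)
6: left child of 21 (depth 2)
15: right child of 6 (depth 3)
12: left child of 15 (depth 4)
58: right child of 46 (depth 2)
63: right child of 58 (depth 3)
45: left child of 46 (depth 2)
60: left child of 63 (depth 4)
43: left child of 45 (depth 3)
19: right child of 15 (depth 4)
61: right child of 60 (depth 5)
20: right child of 19 (depth 5)
38: right child of 21 (depth 2)
29: left child of 38 (depth 3)
26: left child of 29 (depth 4)
66: right child of 63 (depth 4)
48: left child of 58 (depth 3)
11: left child of 12 (depth 5)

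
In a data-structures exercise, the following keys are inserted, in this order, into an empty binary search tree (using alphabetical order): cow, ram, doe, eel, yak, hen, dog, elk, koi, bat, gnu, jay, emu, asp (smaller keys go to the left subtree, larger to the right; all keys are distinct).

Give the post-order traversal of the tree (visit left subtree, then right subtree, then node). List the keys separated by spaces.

Insert cow: tree is empty, so cow becomes the root.
Insert ram: ram > cow → go right. Place as right child of cow.
Insert doe: doe > cow → go right; doe < ram → go left. Place as left child of ram.
Insert eel: eel > cow → go right; eel < ram → go left; eel > doe → go right. Place as right child of doe.
Insert yak: yak > cow → go right; yak > ram → go right. Place as right child of ram.
Insert hen: hen > cow → go right; hen < ram → go left; hen > doe → go right; hen > eel → go right. Place as right child of eel.
Insert dog: dog > cow → go right; dog < ram → go left; dog > doe → go right; dog < eel → go left. Place as left child of eel.
Insert elk: elk > cow → go right; elk < ram → go left; elk > doe → go right; elk > eel → go right; elk < hen → go left. Place as left child of hen.
Insert koi: koi > cow → go right; koi < ram → go left; koi > doe → go right; koi > eel → go right; koi > hen → go right. Place as right child of hen.
Insert bat: bat < cow → go left. Place as left child of cow.
Insert gnu: gnu > cow → go right; gnu < ram → go left; gnu > doe → go right; gnu > eel → go right; gnu < hen → go left; gnu > elk → go right. Place as right child of elk.
Insert jay: jay > cow → go right; jay < ram → go left; jay > doe → go right; jay > eel → go right; jay > hen → go right; jay < koi → go left. Place as left child of koi.
Insert emu: emu > cow → go right; emu < ram → go left; emu > doe → go right; emu > eel → go right; emu < hen → go left; emu > elk → go right; emu < gnu → go left. Place as left child of gnu.
Insert asp: asp < cow → go left; asp < bat → go left. Place as left child of bat.

asp bat dog emu gnu elk jay koi hen eel doe yak ram cow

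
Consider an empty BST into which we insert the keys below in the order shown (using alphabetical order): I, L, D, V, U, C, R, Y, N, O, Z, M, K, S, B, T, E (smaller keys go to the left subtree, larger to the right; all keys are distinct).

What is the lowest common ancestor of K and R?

Resulting structure (node: left, right):
  I: L=D, R=L
  L: L=K, R=V
  D: L=C, R=E
  V: L=U, R=Y
  U: L=R, R=–
  C: L=B, R=–
  R: L=N, R=S
  Y: L=–, R=Z
  N: L=M, R=O
  O: L=–, R=–
  Z: L=–, R=–
  M: L=–, R=–
  K: L=–, R=–
  S: L=–, R=T
  B: L=–, R=–
  T: L=–, R=–
  E: L=–, R=–

Path to K: I → L → K
Path to R: I → L → V → U → R
The paths share a prefix ending at L, then split left and right.

L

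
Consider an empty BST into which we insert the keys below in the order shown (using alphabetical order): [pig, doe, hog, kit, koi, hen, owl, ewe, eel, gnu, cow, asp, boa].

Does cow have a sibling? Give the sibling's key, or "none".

pig: root
doe: left child of pig (depth 1)
hog: right child of doe (depth 2)
kit: right child of hog (depth 3)
koi: right child of kit (depth 4)
hen: left child of hog (depth 3)
owl: right child of koi (depth 5)
ewe: left child of hen (depth 4)
eel: left child of ewe (depth 5)
gnu: right child of ewe (depth 5)
cow: left child of doe (depth 2)
asp: left child of cow (depth 3)
boa: right child of asp (depth 4)

cow's parent is doe; the other child of doe is hog.

hog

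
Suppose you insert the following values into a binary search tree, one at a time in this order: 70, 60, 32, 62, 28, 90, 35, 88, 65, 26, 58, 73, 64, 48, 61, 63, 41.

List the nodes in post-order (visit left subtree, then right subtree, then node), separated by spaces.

70: root
60: left child of 70 (depth 1)
32: left child of 60 (depth 2)
62: right child of 60 (depth 2)
28: left child of 32 (depth 3)
90: right child of 70 (depth 1)
35: right child of 32 (depth 3)
88: left child of 90 (depth 2)
65: right child of 62 (depth 3)
26: left child of 28 (depth 4)
58: right child of 35 (depth 4)
73: left child of 88 (depth 3)
64: left child of 65 (depth 4)
48: left child of 58 (depth 5)
61: left child of 62 (depth 3)
63: left child of 64 (depth 5)
41: left child of 48 (depth 6)

26 28 41 48 58 35 32 61 63 64 65 62 60 73 88 90 70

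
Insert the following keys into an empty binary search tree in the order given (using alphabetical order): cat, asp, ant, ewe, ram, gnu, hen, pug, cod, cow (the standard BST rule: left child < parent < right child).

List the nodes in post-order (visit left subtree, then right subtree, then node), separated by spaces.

ant asp cow cod pug hen gnu ram ewe cat

cat: root
asp: left child of cat (depth 1)
ant: left child of asp (depth 2)
ewe: right child of cat (depth 1)
ram: right child of ewe (depth 2)
gnu: left child of ram (depth 3)
hen: right child of gnu (depth 4)
pug: right child of hen (depth 5)
cod: left child of ewe (depth 2)
cow: right child of cod (depth 3)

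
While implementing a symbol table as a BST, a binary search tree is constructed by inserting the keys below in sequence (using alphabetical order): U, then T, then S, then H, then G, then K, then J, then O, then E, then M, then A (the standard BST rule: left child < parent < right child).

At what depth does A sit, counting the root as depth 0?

Insert U: tree is empty, so U becomes the root.
Insert T: T < U → go left. Place as left child of U.
Insert S: S < U → go left; S < T → go left. Place as left child of T.
Insert H: H < U → go left; H < T → go left; H < S → go left. Place as left child of S.
Insert G: G < U → go left; G < T → go left; G < S → go left; G < H → go left. Place as left child of H.
Insert K: K < U → go left; K < T → go left; K < S → go left; K > H → go right. Place as right child of H.
Insert J: J < U → go left; J < T → go left; J < S → go left; J > H → go right; J < K → go left. Place as left child of K.
Insert O: O < U → go left; O < T → go left; O < S → go left; O > H → go right; O > K → go right. Place as right child of K.
Insert E: E < U → go left; E < T → go left; E < S → go left; E < H → go left; E < G → go left. Place as left child of G.
Insert M: M < U → go left; M < T → go left; M < S → go left; M > H → go right; M > K → go right; M < O → go left. Place as left child of O.
Insert A: A < U → go left; A < T → go left; A < S → go left; A < H → go left; A < G → go left; A < E → go left. Place as left child of E.

Path to A: U → T → S → H → G → E → A, which is 6 edges.

6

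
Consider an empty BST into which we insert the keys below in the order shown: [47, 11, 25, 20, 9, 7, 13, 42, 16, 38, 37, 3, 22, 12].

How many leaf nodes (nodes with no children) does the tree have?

5

Resulting structure (node: left, right):
  47: L=11, R=–
  11: L=9, R=25
  25: L=20, R=42
  20: L=13, R=22
  9: L=7, R=–
  7: L=3, R=–
  13: L=12, R=16
  42: L=38, R=–
  16: L=–, R=–
  38: L=37, R=–
  37: L=–, R=–
  3: L=–, R=–
  22: L=–, R=–
  12: L=–, R=–

Leaves: 3, 12, 16, 22, 37 — 5 in total.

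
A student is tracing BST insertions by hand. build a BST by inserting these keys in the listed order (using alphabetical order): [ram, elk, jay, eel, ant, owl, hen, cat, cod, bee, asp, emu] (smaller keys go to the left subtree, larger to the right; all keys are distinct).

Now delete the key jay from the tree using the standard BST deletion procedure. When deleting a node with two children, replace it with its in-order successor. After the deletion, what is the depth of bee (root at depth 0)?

5

ram: root
elk: left child of ram (depth 1)
jay: right child of elk (depth 2)
eel: left child of elk (depth 2)
ant: left child of eel (depth 3)
owl: right child of jay (depth 3)
hen: left child of jay (depth 3)
cat: right child of ant (depth 4)
cod: right child of cat (depth 5)
bee: left child of cat (depth 5)
asp: left child of bee (depth 6)
emu: left child of hen (depth 4)

Delete jay (two children — replace with in-order successor).
After deletion, path to bee: ram → elk → eel → ant → cat → bee.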